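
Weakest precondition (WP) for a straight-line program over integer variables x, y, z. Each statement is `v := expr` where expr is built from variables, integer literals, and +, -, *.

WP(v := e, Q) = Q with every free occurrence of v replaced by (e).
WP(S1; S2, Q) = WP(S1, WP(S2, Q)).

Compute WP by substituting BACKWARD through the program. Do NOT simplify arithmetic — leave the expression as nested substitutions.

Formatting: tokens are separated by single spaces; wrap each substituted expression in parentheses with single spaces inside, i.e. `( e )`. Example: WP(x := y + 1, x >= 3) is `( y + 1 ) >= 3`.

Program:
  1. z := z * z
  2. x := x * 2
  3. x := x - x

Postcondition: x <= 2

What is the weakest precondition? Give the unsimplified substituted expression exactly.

post: x <= 2
stmt 3: x := x - x  -- replace 1 occurrence(s) of x with (x - x)
  => ( x - x ) <= 2
stmt 2: x := x * 2  -- replace 2 occurrence(s) of x with (x * 2)
  => ( ( x * 2 ) - ( x * 2 ) ) <= 2
stmt 1: z := z * z  -- replace 0 occurrence(s) of z with (z * z)
  => ( ( x * 2 ) - ( x * 2 ) ) <= 2

Answer: ( ( x * 2 ) - ( x * 2 ) ) <= 2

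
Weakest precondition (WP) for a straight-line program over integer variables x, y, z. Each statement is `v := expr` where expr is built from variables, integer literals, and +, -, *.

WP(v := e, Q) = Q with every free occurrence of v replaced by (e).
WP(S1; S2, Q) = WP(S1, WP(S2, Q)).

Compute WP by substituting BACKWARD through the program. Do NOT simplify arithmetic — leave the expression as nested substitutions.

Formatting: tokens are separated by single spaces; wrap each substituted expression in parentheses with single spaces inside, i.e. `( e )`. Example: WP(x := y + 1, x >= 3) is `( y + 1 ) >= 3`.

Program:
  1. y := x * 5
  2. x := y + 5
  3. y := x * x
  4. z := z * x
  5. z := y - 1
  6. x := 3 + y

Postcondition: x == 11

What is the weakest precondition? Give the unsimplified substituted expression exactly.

post: x == 11
stmt 6: x := 3 + y  -- replace 1 occurrence(s) of x with (3 + y)
  => ( 3 + y ) == 11
stmt 5: z := y - 1  -- replace 0 occurrence(s) of z with (y - 1)
  => ( 3 + y ) == 11
stmt 4: z := z * x  -- replace 0 occurrence(s) of z with (z * x)
  => ( 3 + y ) == 11
stmt 3: y := x * x  -- replace 1 occurrence(s) of y with (x * x)
  => ( 3 + ( x * x ) ) == 11
stmt 2: x := y + 5  -- replace 2 occurrence(s) of x with (y + 5)
  => ( 3 + ( ( y + 5 ) * ( y + 5 ) ) ) == 11
stmt 1: y := x * 5  -- replace 2 occurrence(s) of y with (x * 5)
  => ( 3 + ( ( ( x * 5 ) + 5 ) * ( ( x * 5 ) + 5 ) ) ) == 11

Answer: ( 3 + ( ( ( x * 5 ) + 5 ) * ( ( x * 5 ) + 5 ) ) ) == 11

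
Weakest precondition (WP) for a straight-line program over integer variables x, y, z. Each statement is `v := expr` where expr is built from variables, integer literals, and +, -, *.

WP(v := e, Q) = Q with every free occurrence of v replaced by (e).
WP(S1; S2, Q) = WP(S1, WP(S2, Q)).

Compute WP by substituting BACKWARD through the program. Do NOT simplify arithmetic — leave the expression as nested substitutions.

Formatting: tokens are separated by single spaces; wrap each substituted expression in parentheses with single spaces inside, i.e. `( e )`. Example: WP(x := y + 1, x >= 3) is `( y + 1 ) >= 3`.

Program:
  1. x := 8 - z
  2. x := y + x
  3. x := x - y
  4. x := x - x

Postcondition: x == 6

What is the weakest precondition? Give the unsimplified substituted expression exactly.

Answer: ( ( ( y + ( 8 - z ) ) - y ) - ( ( y + ( 8 - z ) ) - y ) ) == 6

Derivation:
post: x == 6
stmt 4: x := x - x  -- replace 1 occurrence(s) of x with (x - x)
  => ( x - x ) == 6
stmt 3: x := x - y  -- replace 2 occurrence(s) of x with (x - y)
  => ( ( x - y ) - ( x - y ) ) == 6
stmt 2: x := y + x  -- replace 2 occurrence(s) of x with (y + x)
  => ( ( ( y + x ) - y ) - ( ( y + x ) - y ) ) == 6
stmt 1: x := 8 - z  -- replace 2 occurrence(s) of x with (8 - z)
  => ( ( ( y + ( 8 - z ) ) - y ) - ( ( y + ( 8 - z ) ) - y ) ) == 6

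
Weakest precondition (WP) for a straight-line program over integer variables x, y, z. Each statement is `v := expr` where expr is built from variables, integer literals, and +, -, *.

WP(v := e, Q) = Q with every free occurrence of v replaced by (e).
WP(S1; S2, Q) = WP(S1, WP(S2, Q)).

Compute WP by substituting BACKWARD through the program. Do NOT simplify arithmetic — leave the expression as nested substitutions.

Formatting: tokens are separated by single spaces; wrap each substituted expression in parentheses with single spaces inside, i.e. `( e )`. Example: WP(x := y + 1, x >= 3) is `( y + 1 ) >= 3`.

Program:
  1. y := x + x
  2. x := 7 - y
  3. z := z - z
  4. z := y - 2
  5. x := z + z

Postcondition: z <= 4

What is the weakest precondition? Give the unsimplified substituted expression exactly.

post: z <= 4
stmt 5: x := z + z  -- replace 0 occurrence(s) of x with (z + z)
  => z <= 4
stmt 4: z := y - 2  -- replace 1 occurrence(s) of z with (y - 2)
  => ( y - 2 ) <= 4
stmt 3: z := z - z  -- replace 0 occurrence(s) of z with (z - z)
  => ( y - 2 ) <= 4
stmt 2: x := 7 - y  -- replace 0 occurrence(s) of x with (7 - y)
  => ( y - 2 ) <= 4
stmt 1: y := x + x  -- replace 1 occurrence(s) of y with (x + x)
  => ( ( x + x ) - 2 ) <= 4

Answer: ( ( x + x ) - 2 ) <= 4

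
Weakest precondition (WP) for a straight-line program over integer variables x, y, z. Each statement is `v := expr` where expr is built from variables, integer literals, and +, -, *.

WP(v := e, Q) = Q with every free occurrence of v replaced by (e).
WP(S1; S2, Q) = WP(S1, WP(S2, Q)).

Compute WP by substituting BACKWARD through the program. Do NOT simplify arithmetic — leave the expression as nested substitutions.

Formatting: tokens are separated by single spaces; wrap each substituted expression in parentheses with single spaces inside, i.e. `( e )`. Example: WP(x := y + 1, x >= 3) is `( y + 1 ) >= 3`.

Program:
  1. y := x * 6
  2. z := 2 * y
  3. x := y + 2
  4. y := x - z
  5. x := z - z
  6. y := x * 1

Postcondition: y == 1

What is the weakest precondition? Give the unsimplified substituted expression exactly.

Answer: ( ( ( 2 * ( x * 6 ) ) - ( 2 * ( x * 6 ) ) ) * 1 ) == 1

Derivation:
post: y == 1
stmt 6: y := x * 1  -- replace 1 occurrence(s) of y with (x * 1)
  => ( x * 1 ) == 1
stmt 5: x := z - z  -- replace 1 occurrence(s) of x with (z - z)
  => ( ( z - z ) * 1 ) == 1
stmt 4: y := x - z  -- replace 0 occurrence(s) of y with (x - z)
  => ( ( z - z ) * 1 ) == 1
stmt 3: x := y + 2  -- replace 0 occurrence(s) of x with (y + 2)
  => ( ( z - z ) * 1 ) == 1
stmt 2: z := 2 * y  -- replace 2 occurrence(s) of z with (2 * y)
  => ( ( ( 2 * y ) - ( 2 * y ) ) * 1 ) == 1
stmt 1: y := x * 6  -- replace 2 occurrence(s) of y with (x * 6)
  => ( ( ( 2 * ( x * 6 ) ) - ( 2 * ( x * 6 ) ) ) * 1 ) == 1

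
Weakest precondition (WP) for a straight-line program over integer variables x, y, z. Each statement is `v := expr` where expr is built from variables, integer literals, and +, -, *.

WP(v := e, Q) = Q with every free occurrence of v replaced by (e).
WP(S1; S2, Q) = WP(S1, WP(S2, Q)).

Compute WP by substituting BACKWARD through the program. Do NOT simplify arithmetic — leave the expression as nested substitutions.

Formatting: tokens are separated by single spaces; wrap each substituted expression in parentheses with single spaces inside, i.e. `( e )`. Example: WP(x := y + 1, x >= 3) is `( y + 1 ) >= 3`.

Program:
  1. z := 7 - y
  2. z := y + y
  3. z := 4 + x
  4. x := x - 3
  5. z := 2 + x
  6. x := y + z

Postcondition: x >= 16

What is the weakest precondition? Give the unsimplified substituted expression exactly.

post: x >= 16
stmt 6: x := y + z  -- replace 1 occurrence(s) of x with (y + z)
  => ( y + z ) >= 16
stmt 5: z := 2 + x  -- replace 1 occurrence(s) of z with (2 + x)
  => ( y + ( 2 + x ) ) >= 16
stmt 4: x := x - 3  -- replace 1 occurrence(s) of x with (x - 3)
  => ( y + ( 2 + ( x - 3 ) ) ) >= 16
stmt 3: z := 4 + x  -- replace 0 occurrence(s) of z with (4 + x)
  => ( y + ( 2 + ( x - 3 ) ) ) >= 16
stmt 2: z := y + y  -- replace 0 occurrence(s) of z with (y + y)
  => ( y + ( 2 + ( x - 3 ) ) ) >= 16
stmt 1: z := 7 - y  -- replace 0 occurrence(s) of z with (7 - y)
  => ( y + ( 2 + ( x - 3 ) ) ) >= 16

Answer: ( y + ( 2 + ( x - 3 ) ) ) >= 16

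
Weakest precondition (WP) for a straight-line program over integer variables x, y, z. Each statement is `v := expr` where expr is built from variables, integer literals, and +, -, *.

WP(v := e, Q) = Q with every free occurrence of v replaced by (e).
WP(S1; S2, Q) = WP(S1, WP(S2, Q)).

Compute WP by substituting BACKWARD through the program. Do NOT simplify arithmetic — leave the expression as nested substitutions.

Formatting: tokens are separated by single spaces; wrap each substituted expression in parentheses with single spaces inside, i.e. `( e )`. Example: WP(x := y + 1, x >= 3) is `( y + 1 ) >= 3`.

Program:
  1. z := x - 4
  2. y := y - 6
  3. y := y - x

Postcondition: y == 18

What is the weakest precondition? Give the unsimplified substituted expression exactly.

Answer: ( ( y - 6 ) - x ) == 18

Derivation:
post: y == 18
stmt 3: y := y - x  -- replace 1 occurrence(s) of y with (y - x)
  => ( y - x ) == 18
stmt 2: y := y - 6  -- replace 1 occurrence(s) of y with (y - 6)
  => ( ( y - 6 ) - x ) == 18
stmt 1: z := x - 4  -- replace 0 occurrence(s) of z with (x - 4)
  => ( ( y - 6 ) - x ) == 18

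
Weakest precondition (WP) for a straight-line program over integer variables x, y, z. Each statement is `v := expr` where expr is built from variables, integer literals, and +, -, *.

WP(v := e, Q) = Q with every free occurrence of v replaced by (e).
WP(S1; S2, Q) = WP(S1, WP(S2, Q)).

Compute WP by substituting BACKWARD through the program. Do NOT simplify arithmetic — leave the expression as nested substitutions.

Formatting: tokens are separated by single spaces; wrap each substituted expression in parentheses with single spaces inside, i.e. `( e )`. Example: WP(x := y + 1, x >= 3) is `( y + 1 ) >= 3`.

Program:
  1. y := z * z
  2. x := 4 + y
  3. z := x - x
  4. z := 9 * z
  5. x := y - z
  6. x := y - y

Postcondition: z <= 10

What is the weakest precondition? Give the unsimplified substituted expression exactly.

post: z <= 10
stmt 6: x := y - y  -- replace 0 occurrence(s) of x with (y - y)
  => z <= 10
stmt 5: x := y - z  -- replace 0 occurrence(s) of x with (y - z)
  => z <= 10
stmt 4: z := 9 * z  -- replace 1 occurrence(s) of z with (9 * z)
  => ( 9 * z ) <= 10
stmt 3: z := x - x  -- replace 1 occurrence(s) of z with (x - x)
  => ( 9 * ( x - x ) ) <= 10
stmt 2: x := 4 + y  -- replace 2 occurrence(s) of x with (4 + y)
  => ( 9 * ( ( 4 + y ) - ( 4 + y ) ) ) <= 10
stmt 1: y := z * z  -- replace 2 occurrence(s) of y with (z * z)
  => ( 9 * ( ( 4 + ( z * z ) ) - ( 4 + ( z * z ) ) ) ) <= 10

Answer: ( 9 * ( ( 4 + ( z * z ) ) - ( 4 + ( z * z ) ) ) ) <= 10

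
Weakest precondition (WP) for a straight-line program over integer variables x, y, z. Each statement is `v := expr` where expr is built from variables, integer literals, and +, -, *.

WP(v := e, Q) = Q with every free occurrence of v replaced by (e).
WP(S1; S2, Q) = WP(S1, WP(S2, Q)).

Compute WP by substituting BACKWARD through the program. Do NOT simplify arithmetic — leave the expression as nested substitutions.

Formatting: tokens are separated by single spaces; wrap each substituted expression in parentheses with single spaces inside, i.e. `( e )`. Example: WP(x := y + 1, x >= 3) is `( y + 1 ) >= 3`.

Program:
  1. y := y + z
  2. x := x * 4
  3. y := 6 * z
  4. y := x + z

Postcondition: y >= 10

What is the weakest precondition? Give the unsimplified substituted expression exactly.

post: y >= 10
stmt 4: y := x + z  -- replace 1 occurrence(s) of y with (x + z)
  => ( x + z ) >= 10
stmt 3: y := 6 * z  -- replace 0 occurrence(s) of y with (6 * z)
  => ( x + z ) >= 10
stmt 2: x := x * 4  -- replace 1 occurrence(s) of x with (x * 4)
  => ( ( x * 4 ) + z ) >= 10
stmt 1: y := y + z  -- replace 0 occurrence(s) of y with (y + z)
  => ( ( x * 4 ) + z ) >= 10

Answer: ( ( x * 4 ) + z ) >= 10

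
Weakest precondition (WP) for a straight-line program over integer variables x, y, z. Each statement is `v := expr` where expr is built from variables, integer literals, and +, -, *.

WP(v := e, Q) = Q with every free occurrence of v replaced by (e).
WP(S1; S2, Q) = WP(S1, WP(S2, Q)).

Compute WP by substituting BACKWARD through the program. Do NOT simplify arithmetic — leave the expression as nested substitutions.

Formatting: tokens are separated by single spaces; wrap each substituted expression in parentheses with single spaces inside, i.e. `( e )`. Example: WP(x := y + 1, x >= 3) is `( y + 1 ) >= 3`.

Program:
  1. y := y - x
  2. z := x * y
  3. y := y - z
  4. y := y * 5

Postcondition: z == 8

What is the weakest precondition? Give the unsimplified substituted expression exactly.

Answer: ( x * ( y - x ) ) == 8

Derivation:
post: z == 8
stmt 4: y := y * 5  -- replace 0 occurrence(s) of y with (y * 5)
  => z == 8
stmt 3: y := y - z  -- replace 0 occurrence(s) of y with (y - z)
  => z == 8
stmt 2: z := x * y  -- replace 1 occurrence(s) of z with (x * y)
  => ( x * y ) == 8
stmt 1: y := y - x  -- replace 1 occurrence(s) of y with (y - x)
  => ( x * ( y - x ) ) == 8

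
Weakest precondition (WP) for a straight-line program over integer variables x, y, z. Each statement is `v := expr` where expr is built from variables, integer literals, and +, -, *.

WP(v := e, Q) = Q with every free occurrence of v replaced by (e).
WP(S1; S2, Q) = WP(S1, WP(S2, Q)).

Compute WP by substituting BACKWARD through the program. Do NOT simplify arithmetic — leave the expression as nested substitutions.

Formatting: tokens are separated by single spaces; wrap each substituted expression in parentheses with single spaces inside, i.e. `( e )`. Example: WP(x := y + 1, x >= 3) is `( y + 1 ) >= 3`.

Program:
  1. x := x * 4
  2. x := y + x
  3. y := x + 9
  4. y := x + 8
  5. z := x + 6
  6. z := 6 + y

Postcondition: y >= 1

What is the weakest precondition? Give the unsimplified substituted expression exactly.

post: y >= 1
stmt 6: z := 6 + y  -- replace 0 occurrence(s) of z with (6 + y)
  => y >= 1
stmt 5: z := x + 6  -- replace 0 occurrence(s) of z with (x + 6)
  => y >= 1
stmt 4: y := x + 8  -- replace 1 occurrence(s) of y with (x + 8)
  => ( x + 8 ) >= 1
stmt 3: y := x + 9  -- replace 0 occurrence(s) of y with (x + 9)
  => ( x + 8 ) >= 1
stmt 2: x := y + x  -- replace 1 occurrence(s) of x with (y + x)
  => ( ( y + x ) + 8 ) >= 1
stmt 1: x := x * 4  -- replace 1 occurrence(s) of x with (x * 4)
  => ( ( y + ( x * 4 ) ) + 8 ) >= 1

Answer: ( ( y + ( x * 4 ) ) + 8 ) >= 1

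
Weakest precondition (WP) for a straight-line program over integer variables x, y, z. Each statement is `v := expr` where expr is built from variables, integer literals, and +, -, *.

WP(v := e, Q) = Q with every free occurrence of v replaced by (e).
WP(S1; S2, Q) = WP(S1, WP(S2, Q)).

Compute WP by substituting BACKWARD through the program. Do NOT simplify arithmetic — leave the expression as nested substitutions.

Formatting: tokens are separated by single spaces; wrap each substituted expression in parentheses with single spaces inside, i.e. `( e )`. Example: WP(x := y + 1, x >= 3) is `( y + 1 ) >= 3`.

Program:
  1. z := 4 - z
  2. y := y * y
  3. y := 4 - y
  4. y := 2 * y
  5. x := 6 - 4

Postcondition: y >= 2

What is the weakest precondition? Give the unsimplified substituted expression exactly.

Answer: ( 2 * ( 4 - ( y * y ) ) ) >= 2

Derivation:
post: y >= 2
stmt 5: x := 6 - 4  -- replace 0 occurrence(s) of x with (6 - 4)
  => y >= 2
stmt 4: y := 2 * y  -- replace 1 occurrence(s) of y with (2 * y)
  => ( 2 * y ) >= 2
stmt 3: y := 4 - y  -- replace 1 occurrence(s) of y with (4 - y)
  => ( 2 * ( 4 - y ) ) >= 2
stmt 2: y := y * y  -- replace 1 occurrence(s) of y with (y * y)
  => ( 2 * ( 4 - ( y * y ) ) ) >= 2
stmt 1: z := 4 - z  -- replace 0 occurrence(s) of z with (4 - z)
  => ( 2 * ( 4 - ( y * y ) ) ) >= 2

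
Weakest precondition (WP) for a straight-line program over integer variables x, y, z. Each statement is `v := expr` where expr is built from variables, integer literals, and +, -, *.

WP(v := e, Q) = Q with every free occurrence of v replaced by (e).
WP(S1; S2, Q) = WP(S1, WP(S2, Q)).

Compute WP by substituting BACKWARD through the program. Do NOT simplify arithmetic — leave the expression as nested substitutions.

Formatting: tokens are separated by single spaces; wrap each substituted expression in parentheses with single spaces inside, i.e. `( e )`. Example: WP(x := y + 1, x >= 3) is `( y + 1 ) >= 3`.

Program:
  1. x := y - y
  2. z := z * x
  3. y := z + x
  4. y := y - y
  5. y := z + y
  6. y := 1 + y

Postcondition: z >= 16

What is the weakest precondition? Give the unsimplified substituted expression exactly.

post: z >= 16
stmt 6: y := 1 + y  -- replace 0 occurrence(s) of y with (1 + y)
  => z >= 16
stmt 5: y := z + y  -- replace 0 occurrence(s) of y with (z + y)
  => z >= 16
stmt 4: y := y - y  -- replace 0 occurrence(s) of y with (y - y)
  => z >= 16
stmt 3: y := z + x  -- replace 0 occurrence(s) of y with (z + x)
  => z >= 16
stmt 2: z := z * x  -- replace 1 occurrence(s) of z with (z * x)
  => ( z * x ) >= 16
stmt 1: x := y - y  -- replace 1 occurrence(s) of x with (y - y)
  => ( z * ( y - y ) ) >= 16

Answer: ( z * ( y - y ) ) >= 16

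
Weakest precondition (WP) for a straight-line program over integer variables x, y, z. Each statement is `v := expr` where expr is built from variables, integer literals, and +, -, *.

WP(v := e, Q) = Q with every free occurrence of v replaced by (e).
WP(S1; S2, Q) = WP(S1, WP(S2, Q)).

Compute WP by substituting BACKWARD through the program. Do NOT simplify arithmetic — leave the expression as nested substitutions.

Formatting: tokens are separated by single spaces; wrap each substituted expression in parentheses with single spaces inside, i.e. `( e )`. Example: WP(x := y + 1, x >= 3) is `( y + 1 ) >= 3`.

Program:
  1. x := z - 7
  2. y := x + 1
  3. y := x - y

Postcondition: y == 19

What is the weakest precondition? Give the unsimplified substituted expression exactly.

Answer: ( ( z - 7 ) - ( ( z - 7 ) + 1 ) ) == 19

Derivation:
post: y == 19
stmt 3: y := x - y  -- replace 1 occurrence(s) of y with (x - y)
  => ( x - y ) == 19
stmt 2: y := x + 1  -- replace 1 occurrence(s) of y with (x + 1)
  => ( x - ( x + 1 ) ) == 19
stmt 1: x := z - 7  -- replace 2 occurrence(s) of x with (z - 7)
  => ( ( z - 7 ) - ( ( z - 7 ) + 1 ) ) == 19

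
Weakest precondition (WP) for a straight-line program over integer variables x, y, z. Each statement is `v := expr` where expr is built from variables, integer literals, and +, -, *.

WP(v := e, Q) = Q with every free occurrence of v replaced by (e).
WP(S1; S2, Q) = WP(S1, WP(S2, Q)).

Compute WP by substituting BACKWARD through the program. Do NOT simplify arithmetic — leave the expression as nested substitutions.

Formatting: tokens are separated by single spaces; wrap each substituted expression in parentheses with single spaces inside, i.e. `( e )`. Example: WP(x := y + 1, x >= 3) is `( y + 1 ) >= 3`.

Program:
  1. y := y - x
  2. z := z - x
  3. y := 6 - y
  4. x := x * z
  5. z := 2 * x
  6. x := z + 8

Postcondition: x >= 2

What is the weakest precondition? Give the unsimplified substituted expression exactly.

post: x >= 2
stmt 6: x := z + 8  -- replace 1 occurrence(s) of x with (z + 8)
  => ( z + 8 ) >= 2
stmt 5: z := 2 * x  -- replace 1 occurrence(s) of z with (2 * x)
  => ( ( 2 * x ) + 8 ) >= 2
stmt 4: x := x * z  -- replace 1 occurrence(s) of x with (x * z)
  => ( ( 2 * ( x * z ) ) + 8 ) >= 2
stmt 3: y := 6 - y  -- replace 0 occurrence(s) of y with (6 - y)
  => ( ( 2 * ( x * z ) ) + 8 ) >= 2
stmt 2: z := z - x  -- replace 1 occurrence(s) of z with (z - x)
  => ( ( 2 * ( x * ( z - x ) ) ) + 8 ) >= 2
stmt 1: y := y - x  -- replace 0 occurrence(s) of y with (y - x)
  => ( ( 2 * ( x * ( z - x ) ) ) + 8 ) >= 2

Answer: ( ( 2 * ( x * ( z - x ) ) ) + 8 ) >= 2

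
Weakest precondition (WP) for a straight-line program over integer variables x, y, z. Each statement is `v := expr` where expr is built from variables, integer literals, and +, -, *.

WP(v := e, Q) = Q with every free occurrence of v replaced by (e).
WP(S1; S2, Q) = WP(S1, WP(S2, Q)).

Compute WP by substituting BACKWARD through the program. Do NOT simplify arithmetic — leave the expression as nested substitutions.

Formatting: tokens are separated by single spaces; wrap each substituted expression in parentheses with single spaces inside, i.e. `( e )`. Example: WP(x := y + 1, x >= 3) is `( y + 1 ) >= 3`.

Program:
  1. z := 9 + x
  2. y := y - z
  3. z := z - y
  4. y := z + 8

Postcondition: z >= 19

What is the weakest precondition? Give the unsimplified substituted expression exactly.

post: z >= 19
stmt 4: y := z + 8  -- replace 0 occurrence(s) of y with (z + 8)
  => z >= 19
stmt 3: z := z - y  -- replace 1 occurrence(s) of z with (z - y)
  => ( z - y ) >= 19
stmt 2: y := y - z  -- replace 1 occurrence(s) of y with (y - z)
  => ( z - ( y - z ) ) >= 19
stmt 1: z := 9 + x  -- replace 2 occurrence(s) of z with (9 + x)
  => ( ( 9 + x ) - ( y - ( 9 + x ) ) ) >= 19

Answer: ( ( 9 + x ) - ( y - ( 9 + x ) ) ) >= 19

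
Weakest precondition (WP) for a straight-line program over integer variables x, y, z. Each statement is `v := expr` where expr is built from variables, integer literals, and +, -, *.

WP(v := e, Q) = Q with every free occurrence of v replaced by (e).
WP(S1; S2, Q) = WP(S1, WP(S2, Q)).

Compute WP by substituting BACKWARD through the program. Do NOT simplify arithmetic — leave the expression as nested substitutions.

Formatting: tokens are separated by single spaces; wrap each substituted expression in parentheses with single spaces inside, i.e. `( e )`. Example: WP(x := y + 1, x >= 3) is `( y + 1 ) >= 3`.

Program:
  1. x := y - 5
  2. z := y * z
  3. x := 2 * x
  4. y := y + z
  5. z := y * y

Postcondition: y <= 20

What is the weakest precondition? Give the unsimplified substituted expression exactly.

post: y <= 20
stmt 5: z := y * y  -- replace 0 occurrence(s) of z with (y * y)
  => y <= 20
stmt 4: y := y + z  -- replace 1 occurrence(s) of y with (y + z)
  => ( y + z ) <= 20
stmt 3: x := 2 * x  -- replace 0 occurrence(s) of x with (2 * x)
  => ( y + z ) <= 20
stmt 2: z := y * z  -- replace 1 occurrence(s) of z with (y * z)
  => ( y + ( y * z ) ) <= 20
stmt 1: x := y - 5  -- replace 0 occurrence(s) of x with (y - 5)
  => ( y + ( y * z ) ) <= 20

Answer: ( y + ( y * z ) ) <= 20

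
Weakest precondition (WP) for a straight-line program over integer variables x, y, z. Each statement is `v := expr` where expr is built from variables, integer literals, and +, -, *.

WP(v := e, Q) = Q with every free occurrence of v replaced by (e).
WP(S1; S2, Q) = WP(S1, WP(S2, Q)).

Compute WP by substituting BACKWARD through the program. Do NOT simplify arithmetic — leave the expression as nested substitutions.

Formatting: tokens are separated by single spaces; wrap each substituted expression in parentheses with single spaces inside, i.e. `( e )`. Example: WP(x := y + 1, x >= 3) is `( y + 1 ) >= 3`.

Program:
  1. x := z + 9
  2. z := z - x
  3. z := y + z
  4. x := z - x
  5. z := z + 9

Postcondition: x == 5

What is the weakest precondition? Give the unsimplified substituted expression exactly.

Answer: ( ( y + ( z - ( z + 9 ) ) ) - ( z + 9 ) ) == 5

Derivation:
post: x == 5
stmt 5: z := z + 9  -- replace 0 occurrence(s) of z with (z + 9)
  => x == 5
stmt 4: x := z - x  -- replace 1 occurrence(s) of x with (z - x)
  => ( z - x ) == 5
stmt 3: z := y + z  -- replace 1 occurrence(s) of z with (y + z)
  => ( ( y + z ) - x ) == 5
stmt 2: z := z - x  -- replace 1 occurrence(s) of z with (z - x)
  => ( ( y + ( z - x ) ) - x ) == 5
stmt 1: x := z + 9  -- replace 2 occurrence(s) of x with (z + 9)
  => ( ( y + ( z - ( z + 9 ) ) ) - ( z + 9 ) ) == 5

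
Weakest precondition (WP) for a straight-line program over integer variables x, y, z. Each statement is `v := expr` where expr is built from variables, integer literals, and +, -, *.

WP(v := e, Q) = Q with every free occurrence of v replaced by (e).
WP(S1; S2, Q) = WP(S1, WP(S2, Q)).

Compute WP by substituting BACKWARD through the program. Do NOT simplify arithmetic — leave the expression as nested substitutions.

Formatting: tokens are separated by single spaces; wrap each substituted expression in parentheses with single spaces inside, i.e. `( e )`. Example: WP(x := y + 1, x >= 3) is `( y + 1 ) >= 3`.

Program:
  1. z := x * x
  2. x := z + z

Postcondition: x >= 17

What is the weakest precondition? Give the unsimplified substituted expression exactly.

post: x >= 17
stmt 2: x := z + z  -- replace 1 occurrence(s) of x with (z + z)
  => ( z + z ) >= 17
stmt 1: z := x * x  -- replace 2 occurrence(s) of z with (x * x)
  => ( ( x * x ) + ( x * x ) ) >= 17

Answer: ( ( x * x ) + ( x * x ) ) >= 17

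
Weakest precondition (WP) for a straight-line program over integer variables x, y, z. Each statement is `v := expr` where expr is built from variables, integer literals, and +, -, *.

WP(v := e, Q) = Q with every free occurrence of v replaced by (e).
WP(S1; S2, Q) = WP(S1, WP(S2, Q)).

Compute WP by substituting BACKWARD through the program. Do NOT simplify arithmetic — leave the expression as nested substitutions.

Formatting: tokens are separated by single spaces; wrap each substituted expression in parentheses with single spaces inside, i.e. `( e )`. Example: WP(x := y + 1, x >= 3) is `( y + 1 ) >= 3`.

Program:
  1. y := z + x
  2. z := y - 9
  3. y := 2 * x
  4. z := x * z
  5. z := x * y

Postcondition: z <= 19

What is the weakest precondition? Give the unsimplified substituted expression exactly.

post: z <= 19
stmt 5: z := x * y  -- replace 1 occurrence(s) of z with (x * y)
  => ( x * y ) <= 19
stmt 4: z := x * z  -- replace 0 occurrence(s) of z with (x * z)
  => ( x * y ) <= 19
stmt 3: y := 2 * x  -- replace 1 occurrence(s) of y with (2 * x)
  => ( x * ( 2 * x ) ) <= 19
stmt 2: z := y - 9  -- replace 0 occurrence(s) of z with (y - 9)
  => ( x * ( 2 * x ) ) <= 19
stmt 1: y := z + x  -- replace 0 occurrence(s) of y with (z + x)
  => ( x * ( 2 * x ) ) <= 19

Answer: ( x * ( 2 * x ) ) <= 19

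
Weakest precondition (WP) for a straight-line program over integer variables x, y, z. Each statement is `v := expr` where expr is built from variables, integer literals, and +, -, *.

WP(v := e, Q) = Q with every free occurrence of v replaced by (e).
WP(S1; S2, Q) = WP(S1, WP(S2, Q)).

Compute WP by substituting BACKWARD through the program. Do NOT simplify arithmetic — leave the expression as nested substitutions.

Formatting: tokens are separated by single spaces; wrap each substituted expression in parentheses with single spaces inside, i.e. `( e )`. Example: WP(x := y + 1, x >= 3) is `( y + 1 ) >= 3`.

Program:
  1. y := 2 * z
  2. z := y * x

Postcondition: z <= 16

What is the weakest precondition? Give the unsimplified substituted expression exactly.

post: z <= 16
stmt 2: z := y * x  -- replace 1 occurrence(s) of z with (y * x)
  => ( y * x ) <= 16
stmt 1: y := 2 * z  -- replace 1 occurrence(s) of y with (2 * z)
  => ( ( 2 * z ) * x ) <= 16

Answer: ( ( 2 * z ) * x ) <= 16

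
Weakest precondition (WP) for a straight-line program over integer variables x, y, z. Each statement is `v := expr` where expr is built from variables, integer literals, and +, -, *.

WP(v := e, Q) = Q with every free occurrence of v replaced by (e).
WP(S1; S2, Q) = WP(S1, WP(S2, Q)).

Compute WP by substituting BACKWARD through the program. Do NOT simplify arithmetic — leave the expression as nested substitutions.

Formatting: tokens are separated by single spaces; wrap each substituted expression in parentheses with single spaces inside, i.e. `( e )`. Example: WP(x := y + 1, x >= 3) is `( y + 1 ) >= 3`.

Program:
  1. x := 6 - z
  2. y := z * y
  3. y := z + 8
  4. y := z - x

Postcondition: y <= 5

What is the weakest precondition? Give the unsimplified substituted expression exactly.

post: y <= 5
stmt 4: y := z - x  -- replace 1 occurrence(s) of y with (z - x)
  => ( z - x ) <= 5
stmt 3: y := z + 8  -- replace 0 occurrence(s) of y with (z + 8)
  => ( z - x ) <= 5
stmt 2: y := z * y  -- replace 0 occurrence(s) of y with (z * y)
  => ( z - x ) <= 5
stmt 1: x := 6 - z  -- replace 1 occurrence(s) of x with (6 - z)
  => ( z - ( 6 - z ) ) <= 5

Answer: ( z - ( 6 - z ) ) <= 5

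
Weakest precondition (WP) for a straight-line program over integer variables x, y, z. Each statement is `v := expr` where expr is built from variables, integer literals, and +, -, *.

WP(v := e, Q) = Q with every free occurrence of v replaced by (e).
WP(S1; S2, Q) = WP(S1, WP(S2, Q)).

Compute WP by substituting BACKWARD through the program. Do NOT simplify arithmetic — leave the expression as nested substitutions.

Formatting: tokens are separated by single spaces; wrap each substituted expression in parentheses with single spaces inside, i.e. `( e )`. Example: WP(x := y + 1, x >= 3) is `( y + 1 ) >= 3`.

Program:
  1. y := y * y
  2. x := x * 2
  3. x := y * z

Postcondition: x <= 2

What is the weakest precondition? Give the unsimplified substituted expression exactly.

post: x <= 2
stmt 3: x := y * z  -- replace 1 occurrence(s) of x with (y * z)
  => ( y * z ) <= 2
stmt 2: x := x * 2  -- replace 0 occurrence(s) of x with (x * 2)
  => ( y * z ) <= 2
stmt 1: y := y * y  -- replace 1 occurrence(s) of y with (y * y)
  => ( ( y * y ) * z ) <= 2

Answer: ( ( y * y ) * z ) <= 2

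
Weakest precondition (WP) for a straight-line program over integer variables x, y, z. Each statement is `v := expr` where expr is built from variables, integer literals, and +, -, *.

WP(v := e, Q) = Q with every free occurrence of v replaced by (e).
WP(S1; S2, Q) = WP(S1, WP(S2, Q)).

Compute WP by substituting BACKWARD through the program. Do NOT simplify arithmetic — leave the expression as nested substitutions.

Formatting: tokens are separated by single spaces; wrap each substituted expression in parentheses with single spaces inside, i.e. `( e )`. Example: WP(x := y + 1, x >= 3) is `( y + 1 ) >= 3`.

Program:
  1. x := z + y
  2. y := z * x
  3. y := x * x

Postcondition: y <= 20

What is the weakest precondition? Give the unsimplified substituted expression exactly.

Answer: ( ( z + y ) * ( z + y ) ) <= 20

Derivation:
post: y <= 20
stmt 3: y := x * x  -- replace 1 occurrence(s) of y with (x * x)
  => ( x * x ) <= 20
stmt 2: y := z * x  -- replace 0 occurrence(s) of y with (z * x)
  => ( x * x ) <= 20
stmt 1: x := z + y  -- replace 2 occurrence(s) of x with (z + y)
  => ( ( z + y ) * ( z + y ) ) <= 20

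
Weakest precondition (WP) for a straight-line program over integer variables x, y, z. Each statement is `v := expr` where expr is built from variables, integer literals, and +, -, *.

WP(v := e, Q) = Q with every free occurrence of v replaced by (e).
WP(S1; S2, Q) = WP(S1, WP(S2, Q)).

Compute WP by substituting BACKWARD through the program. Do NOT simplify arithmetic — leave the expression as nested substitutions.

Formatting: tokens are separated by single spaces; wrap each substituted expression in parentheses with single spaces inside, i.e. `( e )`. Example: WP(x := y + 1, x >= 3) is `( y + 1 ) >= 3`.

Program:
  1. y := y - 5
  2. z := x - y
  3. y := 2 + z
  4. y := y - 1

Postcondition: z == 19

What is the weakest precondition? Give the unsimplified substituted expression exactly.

post: z == 19
stmt 4: y := y - 1  -- replace 0 occurrence(s) of y with (y - 1)
  => z == 19
stmt 3: y := 2 + z  -- replace 0 occurrence(s) of y with (2 + z)
  => z == 19
stmt 2: z := x - y  -- replace 1 occurrence(s) of z with (x - y)
  => ( x - y ) == 19
stmt 1: y := y - 5  -- replace 1 occurrence(s) of y with (y - 5)
  => ( x - ( y - 5 ) ) == 19

Answer: ( x - ( y - 5 ) ) == 19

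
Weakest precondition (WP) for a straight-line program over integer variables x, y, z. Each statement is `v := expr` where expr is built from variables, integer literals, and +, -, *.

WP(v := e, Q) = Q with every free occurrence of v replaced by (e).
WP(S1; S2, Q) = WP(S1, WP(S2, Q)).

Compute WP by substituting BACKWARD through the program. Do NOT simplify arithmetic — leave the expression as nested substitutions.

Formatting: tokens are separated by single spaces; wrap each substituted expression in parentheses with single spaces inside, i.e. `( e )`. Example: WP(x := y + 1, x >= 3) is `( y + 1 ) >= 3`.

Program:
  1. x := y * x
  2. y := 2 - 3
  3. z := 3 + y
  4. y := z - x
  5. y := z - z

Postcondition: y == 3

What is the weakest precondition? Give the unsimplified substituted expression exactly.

post: y == 3
stmt 5: y := z - z  -- replace 1 occurrence(s) of y with (z - z)
  => ( z - z ) == 3
stmt 4: y := z - x  -- replace 0 occurrence(s) of y with (z - x)
  => ( z - z ) == 3
stmt 3: z := 3 + y  -- replace 2 occurrence(s) of z with (3 + y)
  => ( ( 3 + y ) - ( 3 + y ) ) == 3
stmt 2: y := 2 - 3  -- replace 2 occurrence(s) of y with (2 - 3)
  => ( ( 3 + ( 2 - 3 ) ) - ( 3 + ( 2 - 3 ) ) ) == 3
stmt 1: x := y * x  -- replace 0 occurrence(s) of x with (y * x)
  => ( ( 3 + ( 2 - 3 ) ) - ( 3 + ( 2 - 3 ) ) ) == 3

Answer: ( ( 3 + ( 2 - 3 ) ) - ( 3 + ( 2 - 3 ) ) ) == 3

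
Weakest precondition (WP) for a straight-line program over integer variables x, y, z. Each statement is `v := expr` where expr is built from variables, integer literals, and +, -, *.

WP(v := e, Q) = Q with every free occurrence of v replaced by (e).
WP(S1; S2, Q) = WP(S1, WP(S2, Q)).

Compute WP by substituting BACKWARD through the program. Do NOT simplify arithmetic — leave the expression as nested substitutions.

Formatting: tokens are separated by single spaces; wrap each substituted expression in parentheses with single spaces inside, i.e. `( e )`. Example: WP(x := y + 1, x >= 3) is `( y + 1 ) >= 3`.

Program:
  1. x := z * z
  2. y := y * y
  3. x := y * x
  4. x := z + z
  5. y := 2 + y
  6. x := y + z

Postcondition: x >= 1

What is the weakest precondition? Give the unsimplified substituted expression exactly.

Answer: ( ( 2 + ( y * y ) ) + z ) >= 1

Derivation:
post: x >= 1
stmt 6: x := y + z  -- replace 1 occurrence(s) of x with (y + z)
  => ( y + z ) >= 1
stmt 5: y := 2 + y  -- replace 1 occurrence(s) of y with (2 + y)
  => ( ( 2 + y ) + z ) >= 1
stmt 4: x := z + z  -- replace 0 occurrence(s) of x with (z + z)
  => ( ( 2 + y ) + z ) >= 1
stmt 3: x := y * x  -- replace 0 occurrence(s) of x with (y * x)
  => ( ( 2 + y ) + z ) >= 1
stmt 2: y := y * y  -- replace 1 occurrence(s) of y with (y * y)
  => ( ( 2 + ( y * y ) ) + z ) >= 1
stmt 1: x := z * z  -- replace 0 occurrence(s) of x with (z * z)
  => ( ( 2 + ( y * y ) ) + z ) >= 1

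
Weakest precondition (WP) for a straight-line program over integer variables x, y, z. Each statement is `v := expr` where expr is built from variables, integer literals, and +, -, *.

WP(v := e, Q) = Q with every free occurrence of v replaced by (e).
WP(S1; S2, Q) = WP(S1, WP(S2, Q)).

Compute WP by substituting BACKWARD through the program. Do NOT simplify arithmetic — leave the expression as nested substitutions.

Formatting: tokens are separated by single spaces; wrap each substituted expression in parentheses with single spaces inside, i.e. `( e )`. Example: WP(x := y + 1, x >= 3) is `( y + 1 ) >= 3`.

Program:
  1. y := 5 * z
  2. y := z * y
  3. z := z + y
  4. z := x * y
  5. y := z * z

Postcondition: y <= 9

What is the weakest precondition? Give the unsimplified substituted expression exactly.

Answer: ( ( x * ( z * ( 5 * z ) ) ) * ( x * ( z * ( 5 * z ) ) ) ) <= 9

Derivation:
post: y <= 9
stmt 5: y := z * z  -- replace 1 occurrence(s) of y with (z * z)
  => ( z * z ) <= 9
stmt 4: z := x * y  -- replace 2 occurrence(s) of z with (x * y)
  => ( ( x * y ) * ( x * y ) ) <= 9
stmt 3: z := z + y  -- replace 0 occurrence(s) of z with (z + y)
  => ( ( x * y ) * ( x * y ) ) <= 9
stmt 2: y := z * y  -- replace 2 occurrence(s) of y with (z * y)
  => ( ( x * ( z * y ) ) * ( x * ( z * y ) ) ) <= 9
stmt 1: y := 5 * z  -- replace 2 occurrence(s) of y with (5 * z)
  => ( ( x * ( z * ( 5 * z ) ) ) * ( x * ( z * ( 5 * z ) ) ) ) <= 9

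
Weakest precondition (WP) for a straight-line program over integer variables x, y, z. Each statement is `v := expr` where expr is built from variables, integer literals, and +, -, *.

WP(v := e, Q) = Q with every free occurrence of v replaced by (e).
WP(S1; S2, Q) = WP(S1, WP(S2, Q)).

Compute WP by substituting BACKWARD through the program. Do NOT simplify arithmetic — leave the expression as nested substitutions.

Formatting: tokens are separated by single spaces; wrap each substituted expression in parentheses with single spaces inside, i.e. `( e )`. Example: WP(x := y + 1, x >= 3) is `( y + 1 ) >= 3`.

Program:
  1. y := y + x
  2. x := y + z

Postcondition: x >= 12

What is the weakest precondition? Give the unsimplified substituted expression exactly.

Answer: ( ( y + x ) + z ) >= 12

Derivation:
post: x >= 12
stmt 2: x := y + z  -- replace 1 occurrence(s) of x with (y + z)
  => ( y + z ) >= 12
stmt 1: y := y + x  -- replace 1 occurrence(s) of y with (y + x)
  => ( ( y + x ) + z ) >= 12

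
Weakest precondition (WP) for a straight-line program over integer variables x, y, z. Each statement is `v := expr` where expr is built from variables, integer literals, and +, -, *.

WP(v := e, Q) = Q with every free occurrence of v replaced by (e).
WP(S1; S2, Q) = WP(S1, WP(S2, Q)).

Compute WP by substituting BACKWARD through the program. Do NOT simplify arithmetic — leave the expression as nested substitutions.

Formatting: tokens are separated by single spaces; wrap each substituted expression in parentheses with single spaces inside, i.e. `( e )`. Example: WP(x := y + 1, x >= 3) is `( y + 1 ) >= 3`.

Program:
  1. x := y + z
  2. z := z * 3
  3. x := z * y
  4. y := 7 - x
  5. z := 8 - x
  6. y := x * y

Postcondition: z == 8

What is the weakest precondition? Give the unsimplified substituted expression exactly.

post: z == 8
stmt 6: y := x * y  -- replace 0 occurrence(s) of y with (x * y)
  => z == 8
stmt 5: z := 8 - x  -- replace 1 occurrence(s) of z with (8 - x)
  => ( 8 - x ) == 8
stmt 4: y := 7 - x  -- replace 0 occurrence(s) of y with (7 - x)
  => ( 8 - x ) == 8
stmt 3: x := z * y  -- replace 1 occurrence(s) of x with (z * y)
  => ( 8 - ( z * y ) ) == 8
stmt 2: z := z * 3  -- replace 1 occurrence(s) of z with (z * 3)
  => ( 8 - ( ( z * 3 ) * y ) ) == 8
stmt 1: x := y + z  -- replace 0 occurrence(s) of x with (y + z)
  => ( 8 - ( ( z * 3 ) * y ) ) == 8

Answer: ( 8 - ( ( z * 3 ) * y ) ) == 8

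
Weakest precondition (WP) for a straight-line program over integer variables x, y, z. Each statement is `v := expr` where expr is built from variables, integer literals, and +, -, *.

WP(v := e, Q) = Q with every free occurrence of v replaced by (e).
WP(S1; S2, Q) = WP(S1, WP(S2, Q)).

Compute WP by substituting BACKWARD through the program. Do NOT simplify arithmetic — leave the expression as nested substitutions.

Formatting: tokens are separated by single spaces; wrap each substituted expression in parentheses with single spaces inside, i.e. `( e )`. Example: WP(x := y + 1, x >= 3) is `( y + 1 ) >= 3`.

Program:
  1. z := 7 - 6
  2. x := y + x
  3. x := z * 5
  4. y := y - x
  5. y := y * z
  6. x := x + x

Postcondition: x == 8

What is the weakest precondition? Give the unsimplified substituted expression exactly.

post: x == 8
stmt 6: x := x + x  -- replace 1 occurrence(s) of x with (x + x)
  => ( x + x ) == 8
stmt 5: y := y * z  -- replace 0 occurrence(s) of y with (y * z)
  => ( x + x ) == 8
stmt 4: y := y - x  -- replace 0 occurrence(s) of y with (y - x)
  => ( x + x ) == 8
stmt 3: x := z * 5  -- replace 2 occurrence(s) of x with (z * 5)
  => ( ( z * 5 ) + ( z * 5 ) ) == 8
stmt 2: x := y + x  -- replace 0 occurrence(s) of x with (y + x)
  => ( ( z * 5 ) + ( z * 5 ) ) == 8
stmt 1: z := 7 - 6  -- replace 2 occurrence(s) of z with (7 - 6)
  => ( ( ( 7 - 6 ) * 5 ) + ( ( 7 - 6 ) * 5 ) ) == 8

Answer: ( ( ( 7 - 6 ) * 5 ) + ( ( 7 - 6 ) * 5 ) ) == 8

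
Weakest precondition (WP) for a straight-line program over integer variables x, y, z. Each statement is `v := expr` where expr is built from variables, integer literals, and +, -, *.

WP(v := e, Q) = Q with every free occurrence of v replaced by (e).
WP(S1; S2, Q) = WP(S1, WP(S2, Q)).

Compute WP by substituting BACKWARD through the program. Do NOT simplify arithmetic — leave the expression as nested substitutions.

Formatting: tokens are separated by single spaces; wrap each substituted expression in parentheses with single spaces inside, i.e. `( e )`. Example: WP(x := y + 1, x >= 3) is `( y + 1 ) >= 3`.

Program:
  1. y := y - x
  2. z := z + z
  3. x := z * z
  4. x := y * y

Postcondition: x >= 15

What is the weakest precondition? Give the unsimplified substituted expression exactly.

Answer: ( ( y - x ) * ( y - x ) ) >= 15

Derivation:
post: x >= 15
stmt 4: x := y * y  -- replace 1 occurrence(s) of x with (y * y)
  => ( y * y ) >= 15
stmt 3: x := z * z  -- replace 0 occurrence(s) of x with (z * z)
  => ( y * y ) >= 15
stmt 2: z := z + z  -- replace 0 occurrence(s) of z with (z + z)
  => ( y * y ) >= 15
stmt 1: y := y - x  -- replace 2 occurrence(s) of y with (y - x)
  => ( ( y - x ) * ( y - x ) ) >= 15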